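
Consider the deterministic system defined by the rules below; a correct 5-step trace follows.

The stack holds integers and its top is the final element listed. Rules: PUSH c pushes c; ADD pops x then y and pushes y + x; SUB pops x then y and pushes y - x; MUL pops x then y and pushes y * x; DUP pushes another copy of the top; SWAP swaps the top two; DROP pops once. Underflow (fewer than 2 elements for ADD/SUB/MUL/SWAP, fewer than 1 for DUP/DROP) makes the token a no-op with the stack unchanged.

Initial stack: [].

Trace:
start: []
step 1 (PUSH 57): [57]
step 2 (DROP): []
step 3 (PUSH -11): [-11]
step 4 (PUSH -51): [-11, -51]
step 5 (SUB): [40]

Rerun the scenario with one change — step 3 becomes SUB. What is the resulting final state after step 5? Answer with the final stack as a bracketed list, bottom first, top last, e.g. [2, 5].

(re-executing from step 3 with the substitution; state before step 3: [])
step 3 (SUB): []
step 4 (PUSH -51): [-51]
step 5 (SUB): [-51]

[-51]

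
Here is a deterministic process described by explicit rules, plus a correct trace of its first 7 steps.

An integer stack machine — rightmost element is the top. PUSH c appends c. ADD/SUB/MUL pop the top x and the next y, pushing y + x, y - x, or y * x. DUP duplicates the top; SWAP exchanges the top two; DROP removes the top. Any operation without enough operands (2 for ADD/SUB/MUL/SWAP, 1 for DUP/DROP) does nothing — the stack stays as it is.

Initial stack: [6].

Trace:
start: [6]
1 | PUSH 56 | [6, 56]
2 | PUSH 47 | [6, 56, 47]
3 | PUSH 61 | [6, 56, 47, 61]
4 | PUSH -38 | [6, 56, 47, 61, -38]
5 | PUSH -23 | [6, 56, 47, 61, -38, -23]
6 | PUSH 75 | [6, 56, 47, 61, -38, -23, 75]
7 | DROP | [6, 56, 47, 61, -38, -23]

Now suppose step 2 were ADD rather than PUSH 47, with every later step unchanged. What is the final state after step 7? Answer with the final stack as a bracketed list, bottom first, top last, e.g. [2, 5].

[62, 61, -38, -23]

(re-executing from step 2 with the substitution; state before step 2: [6, 56])
2 | ADD | [62]
3 | PUSH 61 | [62, 61]
4 | PUSH -38 | [62, 61, -38]
5 | PUSH -23 | [62, 61, -38, -23]
6 | PUSH 75 | [62, 61, -38, -23, 75]
7 | DROP | [62, 61, -38, -23]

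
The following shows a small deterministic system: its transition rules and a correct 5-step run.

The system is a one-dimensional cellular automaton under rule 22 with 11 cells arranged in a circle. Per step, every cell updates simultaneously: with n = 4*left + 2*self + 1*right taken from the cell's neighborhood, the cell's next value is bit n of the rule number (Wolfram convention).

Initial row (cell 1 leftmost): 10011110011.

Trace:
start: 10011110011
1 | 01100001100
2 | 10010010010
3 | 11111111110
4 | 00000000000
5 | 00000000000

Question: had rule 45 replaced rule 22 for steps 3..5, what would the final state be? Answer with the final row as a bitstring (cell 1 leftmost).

(re-executing steps 3..5 under rule 45; state before step 3: 10010010010)
3 | 10010010011
4 | 00010010010
5 | 11010010010

11010010010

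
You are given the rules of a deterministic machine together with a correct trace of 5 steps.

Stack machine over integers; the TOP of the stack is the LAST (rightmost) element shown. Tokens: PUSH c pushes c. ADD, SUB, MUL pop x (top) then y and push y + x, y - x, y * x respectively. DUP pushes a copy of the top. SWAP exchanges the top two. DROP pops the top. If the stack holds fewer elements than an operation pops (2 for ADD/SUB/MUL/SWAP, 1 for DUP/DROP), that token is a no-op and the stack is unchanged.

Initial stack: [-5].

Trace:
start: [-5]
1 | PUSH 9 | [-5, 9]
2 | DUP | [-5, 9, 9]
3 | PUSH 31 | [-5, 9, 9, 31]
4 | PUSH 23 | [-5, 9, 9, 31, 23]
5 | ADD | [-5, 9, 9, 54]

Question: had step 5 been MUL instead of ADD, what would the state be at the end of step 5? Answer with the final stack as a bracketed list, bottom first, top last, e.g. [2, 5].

[-5, 9, 9, 713]

(re-executing from step 5 with the substitution; state before step 5: [-5, 9, 9, 31, 23])
5 | MUL | [-5, 9, 9, 713]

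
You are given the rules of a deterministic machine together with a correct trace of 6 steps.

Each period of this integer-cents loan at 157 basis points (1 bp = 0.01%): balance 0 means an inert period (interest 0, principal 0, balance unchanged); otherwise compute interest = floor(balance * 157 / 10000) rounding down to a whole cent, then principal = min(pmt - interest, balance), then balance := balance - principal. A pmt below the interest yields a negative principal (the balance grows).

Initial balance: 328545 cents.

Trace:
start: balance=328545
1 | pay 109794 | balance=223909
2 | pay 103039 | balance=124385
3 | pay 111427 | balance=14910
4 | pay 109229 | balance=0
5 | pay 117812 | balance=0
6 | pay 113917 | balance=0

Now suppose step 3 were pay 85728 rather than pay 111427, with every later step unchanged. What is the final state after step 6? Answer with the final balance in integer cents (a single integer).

(re-executing from step 3 with the substitution; state before step 3: balance=124385)
3 | pay 85728 | balance=40609
4 | pay 109229 | balance=0
5 | pay 117812 | balance=0
6 | pay 113917 | balance=0

0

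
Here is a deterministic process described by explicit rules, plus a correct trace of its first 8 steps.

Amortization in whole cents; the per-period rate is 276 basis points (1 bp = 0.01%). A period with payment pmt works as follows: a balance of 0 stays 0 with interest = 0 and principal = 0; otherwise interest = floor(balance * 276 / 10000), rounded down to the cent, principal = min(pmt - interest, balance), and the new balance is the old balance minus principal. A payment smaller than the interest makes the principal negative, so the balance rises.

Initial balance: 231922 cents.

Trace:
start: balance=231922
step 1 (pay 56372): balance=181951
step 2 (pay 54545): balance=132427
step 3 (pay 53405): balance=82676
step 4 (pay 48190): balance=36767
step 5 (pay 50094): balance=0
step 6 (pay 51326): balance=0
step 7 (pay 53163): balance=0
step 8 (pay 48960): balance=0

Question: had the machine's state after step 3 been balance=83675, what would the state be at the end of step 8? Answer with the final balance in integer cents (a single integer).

0

state after step 3 := balance=83675
step 4 (pay 48190): balance=37794
step 5 (pay 50094): balance=0
step 6 (pay 51326): balance=0
step 7 (pay 53163): balance=0
step 8 (pay 48960): balance=0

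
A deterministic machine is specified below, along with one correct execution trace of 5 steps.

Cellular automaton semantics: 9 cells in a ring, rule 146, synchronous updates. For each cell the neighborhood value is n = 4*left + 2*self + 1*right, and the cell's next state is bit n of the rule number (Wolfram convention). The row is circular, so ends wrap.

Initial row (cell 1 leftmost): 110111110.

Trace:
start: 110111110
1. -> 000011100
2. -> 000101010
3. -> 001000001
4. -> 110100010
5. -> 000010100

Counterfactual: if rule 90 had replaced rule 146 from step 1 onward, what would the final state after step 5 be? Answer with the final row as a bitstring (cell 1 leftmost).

001110111

(re-executing steps 1..5 under rule 90; state before step 1: 110111110)
1. -> 110100010
2. -> 110010100
3. -> 111100011
4. -> 000110110
5. -> 001110111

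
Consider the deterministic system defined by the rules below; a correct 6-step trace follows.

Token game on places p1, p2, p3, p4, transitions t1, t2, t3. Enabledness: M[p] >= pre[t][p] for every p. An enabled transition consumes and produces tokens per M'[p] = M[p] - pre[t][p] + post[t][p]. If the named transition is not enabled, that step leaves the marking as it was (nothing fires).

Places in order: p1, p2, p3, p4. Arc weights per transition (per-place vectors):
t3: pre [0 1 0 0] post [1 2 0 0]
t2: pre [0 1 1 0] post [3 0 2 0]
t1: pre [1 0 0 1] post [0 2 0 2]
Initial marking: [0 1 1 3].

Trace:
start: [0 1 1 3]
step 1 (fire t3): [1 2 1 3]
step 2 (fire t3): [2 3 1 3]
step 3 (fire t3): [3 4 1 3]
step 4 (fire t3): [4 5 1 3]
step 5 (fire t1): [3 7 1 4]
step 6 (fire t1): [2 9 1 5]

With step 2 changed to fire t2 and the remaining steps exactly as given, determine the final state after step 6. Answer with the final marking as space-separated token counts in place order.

4 7 2 5

(re-executing from step 2 with the substitution; state before step 2: [1 2 1 3])
step 2 (fire t2): [4 1 2 3]
step 3 (fire t3): [5 2 2 3]
step 4 (fire t3): [6 3 2 3]
step 5 (fire t1): [5 5 2 4]
step 6 (fire t1): [4 7 2 5]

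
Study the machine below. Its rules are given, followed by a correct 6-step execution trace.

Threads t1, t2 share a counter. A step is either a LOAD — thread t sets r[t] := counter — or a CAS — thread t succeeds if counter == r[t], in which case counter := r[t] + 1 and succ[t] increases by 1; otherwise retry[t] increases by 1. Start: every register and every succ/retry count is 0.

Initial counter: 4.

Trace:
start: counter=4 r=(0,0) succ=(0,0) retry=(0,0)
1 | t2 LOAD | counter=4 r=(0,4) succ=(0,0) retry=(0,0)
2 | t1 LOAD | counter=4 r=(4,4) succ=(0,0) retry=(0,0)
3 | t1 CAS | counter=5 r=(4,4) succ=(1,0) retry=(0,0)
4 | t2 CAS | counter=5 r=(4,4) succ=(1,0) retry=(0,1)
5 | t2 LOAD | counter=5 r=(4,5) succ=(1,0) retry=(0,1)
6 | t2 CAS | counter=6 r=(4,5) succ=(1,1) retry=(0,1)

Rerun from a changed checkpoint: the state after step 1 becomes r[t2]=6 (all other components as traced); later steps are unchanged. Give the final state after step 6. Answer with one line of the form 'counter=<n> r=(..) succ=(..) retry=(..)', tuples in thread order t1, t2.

state after step 1 := counter=4 r=(0,6) succ=(0,0) retry=(0,0)
2 | t1 LOAD | counter=4 r=(4,6) succ=(0,0) retry=(0,0)
3 | t1 CAS | counter=5 r=(4,6) succ=(1,0) retry=(0,0)
4 | t2 CAS | counter=5 r=(4,6) succ=(1,0) retry=(0,1)
5 | t2 LOAD | counter=5 r=(4,5) succ=(1,0) retry=(0,1)
6 | t2 CAS | counter=6 r=(4,5) succ=(1,1) retry=(0,1)

counter=6 r=(4,5) succ=(1,1) retry=(0,1)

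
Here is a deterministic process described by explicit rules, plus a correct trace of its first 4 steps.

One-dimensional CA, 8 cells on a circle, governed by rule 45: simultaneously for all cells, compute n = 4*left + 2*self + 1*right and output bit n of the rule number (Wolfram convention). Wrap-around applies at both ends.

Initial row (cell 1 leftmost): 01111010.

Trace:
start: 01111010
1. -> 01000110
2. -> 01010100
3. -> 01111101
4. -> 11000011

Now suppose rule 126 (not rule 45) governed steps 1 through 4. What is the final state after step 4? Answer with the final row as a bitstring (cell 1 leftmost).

11111111

(re-executing steps 1..4 under rule 126; state before step 1: 01111010)
1. -> 11001111
2. -> 01111000
3. -> 11001100
4. -> 11111111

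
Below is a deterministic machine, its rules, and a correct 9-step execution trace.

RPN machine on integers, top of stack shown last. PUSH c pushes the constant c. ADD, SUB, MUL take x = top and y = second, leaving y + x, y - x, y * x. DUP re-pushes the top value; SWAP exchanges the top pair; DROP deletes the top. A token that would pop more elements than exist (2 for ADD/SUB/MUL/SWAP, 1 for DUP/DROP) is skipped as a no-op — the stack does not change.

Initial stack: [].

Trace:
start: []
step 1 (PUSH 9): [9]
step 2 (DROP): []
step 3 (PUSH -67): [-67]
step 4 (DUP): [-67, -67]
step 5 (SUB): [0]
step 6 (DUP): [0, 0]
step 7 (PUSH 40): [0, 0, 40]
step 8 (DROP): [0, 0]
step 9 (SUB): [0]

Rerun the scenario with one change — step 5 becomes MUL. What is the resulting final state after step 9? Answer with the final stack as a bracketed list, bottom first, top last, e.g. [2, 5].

(re-executing from step 5 with the substitution; state before step 5: [-67, -67])
step 5 (MUL): [4489]
step 6 (DUP): [4489, 4489]
step 7 (PUSH 40): [4489, 4489, 40]
step 8 (DROP): [4489, 4489]
step 9 (SUB): [0]

[0]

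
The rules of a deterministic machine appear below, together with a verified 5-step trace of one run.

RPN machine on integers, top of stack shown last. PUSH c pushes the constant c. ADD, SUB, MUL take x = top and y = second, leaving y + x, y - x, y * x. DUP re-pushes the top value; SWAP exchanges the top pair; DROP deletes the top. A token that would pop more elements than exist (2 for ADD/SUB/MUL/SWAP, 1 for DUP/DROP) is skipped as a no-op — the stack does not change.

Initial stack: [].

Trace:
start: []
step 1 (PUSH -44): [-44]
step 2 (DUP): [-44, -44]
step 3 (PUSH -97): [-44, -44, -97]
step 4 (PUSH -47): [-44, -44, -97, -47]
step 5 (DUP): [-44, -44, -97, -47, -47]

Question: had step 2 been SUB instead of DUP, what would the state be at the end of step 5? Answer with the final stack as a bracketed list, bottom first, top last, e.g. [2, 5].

(re-executing from step 2 with the substitution; state before step 2: [-44])
step 2 (SUB): [-44]
step 3 (PUSH -97): [-44, -97]
step 4 (PUSH -47): [-44, -97, -47]
step 5 (DUP): [-44, -97, -47, -47]

[-44, -97, -47, -47]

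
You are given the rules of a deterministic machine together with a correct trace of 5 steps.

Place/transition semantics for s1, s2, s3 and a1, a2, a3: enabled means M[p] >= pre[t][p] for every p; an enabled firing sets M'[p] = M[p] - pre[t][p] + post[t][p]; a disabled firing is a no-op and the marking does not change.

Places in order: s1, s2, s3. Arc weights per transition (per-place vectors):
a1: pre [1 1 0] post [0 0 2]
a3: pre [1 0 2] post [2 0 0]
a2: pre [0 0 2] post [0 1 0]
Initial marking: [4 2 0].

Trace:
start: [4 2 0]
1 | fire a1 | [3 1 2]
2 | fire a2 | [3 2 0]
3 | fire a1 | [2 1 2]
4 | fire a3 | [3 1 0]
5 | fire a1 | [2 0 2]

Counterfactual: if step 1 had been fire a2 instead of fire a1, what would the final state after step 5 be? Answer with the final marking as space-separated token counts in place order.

(re-executing from step 1 with the substitution; state before step 1: [4 2 0])
1 | fire a2 | [4 2 0]
2 | fire a2 | [4 2 0]
3 | fire a1 | [3 1 2]
4 | fire a3 | [4 1 0]
5 | fire a1 | [3 0 2]

3 0 2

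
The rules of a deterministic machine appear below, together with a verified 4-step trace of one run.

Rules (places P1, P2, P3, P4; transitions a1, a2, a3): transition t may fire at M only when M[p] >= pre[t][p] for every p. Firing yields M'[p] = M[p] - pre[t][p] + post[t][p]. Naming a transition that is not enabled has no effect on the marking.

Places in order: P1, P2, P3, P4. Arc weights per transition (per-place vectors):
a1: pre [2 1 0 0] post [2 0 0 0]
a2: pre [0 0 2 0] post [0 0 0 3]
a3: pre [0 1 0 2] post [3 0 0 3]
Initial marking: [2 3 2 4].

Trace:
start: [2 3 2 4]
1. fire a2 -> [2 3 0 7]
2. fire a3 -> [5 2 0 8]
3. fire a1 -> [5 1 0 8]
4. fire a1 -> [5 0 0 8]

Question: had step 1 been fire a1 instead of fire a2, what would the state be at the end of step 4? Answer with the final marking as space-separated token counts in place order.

5 0 2 5

(re-executing from step 1 with the substitution; state before step 1: [2 3 2 4])
1. fire a1 -> [2 2 2 4]
2. fire a3 -> [5 1 2 5]
3. fire a1 -> [5 0 2 5]
4. fire a1 -> [5 0 2 5]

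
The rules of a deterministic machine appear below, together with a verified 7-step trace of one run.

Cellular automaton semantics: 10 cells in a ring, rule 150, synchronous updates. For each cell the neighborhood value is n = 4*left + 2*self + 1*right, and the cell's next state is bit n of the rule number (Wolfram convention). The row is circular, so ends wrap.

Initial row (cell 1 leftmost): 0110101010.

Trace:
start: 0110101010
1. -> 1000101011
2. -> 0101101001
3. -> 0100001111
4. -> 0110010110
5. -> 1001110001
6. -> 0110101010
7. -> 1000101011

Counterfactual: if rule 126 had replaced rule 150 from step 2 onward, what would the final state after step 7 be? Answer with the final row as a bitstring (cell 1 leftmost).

0011000011

(re-executing steps 2..7 under rule 126; state before step 2: 1000101011)
2. -> 1101111110
3. -> 1111000011
4. -> 0001100110
5. -> 0011111111
6. -> 1110000001
7. -> 0011000011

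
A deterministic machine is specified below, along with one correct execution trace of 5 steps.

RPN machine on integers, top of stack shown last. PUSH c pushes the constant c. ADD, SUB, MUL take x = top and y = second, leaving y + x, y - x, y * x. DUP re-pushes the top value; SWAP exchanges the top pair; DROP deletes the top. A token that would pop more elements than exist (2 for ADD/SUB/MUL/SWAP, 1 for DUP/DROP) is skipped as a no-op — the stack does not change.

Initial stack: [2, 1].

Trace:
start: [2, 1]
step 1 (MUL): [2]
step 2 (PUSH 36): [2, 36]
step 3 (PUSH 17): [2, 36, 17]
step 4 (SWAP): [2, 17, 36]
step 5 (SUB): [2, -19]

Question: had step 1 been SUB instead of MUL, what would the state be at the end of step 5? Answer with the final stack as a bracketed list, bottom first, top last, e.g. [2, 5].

(re-executing from step 1 with the substitution; state before step 1: [2, 1])
step 1 (SUB): [1]
step 2 (PUSH 36): [1, 36]
step 3 (PUSH 17): [1, 36, 17]
step 4 (SWAP): [1, 17, 36]
step 5 (SUB): [1, -19]

[1, -19]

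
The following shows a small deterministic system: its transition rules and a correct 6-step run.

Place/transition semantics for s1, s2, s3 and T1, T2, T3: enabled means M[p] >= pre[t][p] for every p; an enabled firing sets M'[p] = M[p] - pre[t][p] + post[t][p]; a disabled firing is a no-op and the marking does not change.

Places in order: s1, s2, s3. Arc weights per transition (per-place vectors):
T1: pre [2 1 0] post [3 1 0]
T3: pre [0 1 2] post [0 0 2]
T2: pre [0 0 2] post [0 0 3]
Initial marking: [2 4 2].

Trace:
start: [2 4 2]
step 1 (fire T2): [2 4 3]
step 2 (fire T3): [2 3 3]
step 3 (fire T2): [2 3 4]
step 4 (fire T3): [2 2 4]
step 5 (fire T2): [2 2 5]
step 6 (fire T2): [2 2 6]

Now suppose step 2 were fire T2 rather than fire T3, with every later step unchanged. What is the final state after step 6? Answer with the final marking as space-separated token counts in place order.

2 3 7

(re-executing from step 2 with the substitution; state before step 2: [2 4 3])
step 2 (fire T2): [2 4 4]
step 3 (fire T2): [2 4 5]
step 4 (fire T3): [2 3 5]
step 5 (fire T2): [2 3 6]
step 6 (fire T2): [2 3 7]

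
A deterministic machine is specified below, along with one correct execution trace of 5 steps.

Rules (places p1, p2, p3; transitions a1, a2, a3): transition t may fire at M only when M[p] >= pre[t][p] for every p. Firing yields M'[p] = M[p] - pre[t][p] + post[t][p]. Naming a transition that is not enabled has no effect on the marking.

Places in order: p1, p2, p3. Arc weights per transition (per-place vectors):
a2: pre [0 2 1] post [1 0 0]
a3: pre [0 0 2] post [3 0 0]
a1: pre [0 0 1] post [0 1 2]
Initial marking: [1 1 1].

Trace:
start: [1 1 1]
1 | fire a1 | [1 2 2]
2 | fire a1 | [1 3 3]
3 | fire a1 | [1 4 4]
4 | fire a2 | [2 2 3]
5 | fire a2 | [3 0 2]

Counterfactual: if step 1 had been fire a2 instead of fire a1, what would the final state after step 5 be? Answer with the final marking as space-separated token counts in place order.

2 1 2

(re-executing from step 1 with the substitution; state before step 1: [1 1 1])
1 | fire a2 | [1 1 1]
2 | fire a1 | [1 2 2]
3 | fire a1 | [1 3 3]
4 | fire a2 | [2 1 2]
5 | fire a2 | [2 1 2]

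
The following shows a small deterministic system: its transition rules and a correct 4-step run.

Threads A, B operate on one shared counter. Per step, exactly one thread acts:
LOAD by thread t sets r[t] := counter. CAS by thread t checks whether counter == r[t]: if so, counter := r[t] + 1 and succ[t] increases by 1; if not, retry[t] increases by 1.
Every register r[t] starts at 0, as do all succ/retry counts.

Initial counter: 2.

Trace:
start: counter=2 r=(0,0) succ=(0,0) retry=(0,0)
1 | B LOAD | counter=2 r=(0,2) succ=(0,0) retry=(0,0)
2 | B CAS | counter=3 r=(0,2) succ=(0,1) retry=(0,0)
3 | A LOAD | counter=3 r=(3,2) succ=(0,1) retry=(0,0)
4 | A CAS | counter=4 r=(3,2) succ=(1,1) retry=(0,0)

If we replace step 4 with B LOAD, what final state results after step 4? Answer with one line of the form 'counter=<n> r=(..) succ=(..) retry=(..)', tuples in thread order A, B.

(re-executing from step 4 with the substitution; state before step 4: counter=3 r=(3,2) succ=(0,1) retry=(0,0))
4 | B LOAD | counter=3 r=(3,3) succ=(0,1) retry=(0,0)

counter=3 r=(3,3) succ=(0,1) retry=(0,0)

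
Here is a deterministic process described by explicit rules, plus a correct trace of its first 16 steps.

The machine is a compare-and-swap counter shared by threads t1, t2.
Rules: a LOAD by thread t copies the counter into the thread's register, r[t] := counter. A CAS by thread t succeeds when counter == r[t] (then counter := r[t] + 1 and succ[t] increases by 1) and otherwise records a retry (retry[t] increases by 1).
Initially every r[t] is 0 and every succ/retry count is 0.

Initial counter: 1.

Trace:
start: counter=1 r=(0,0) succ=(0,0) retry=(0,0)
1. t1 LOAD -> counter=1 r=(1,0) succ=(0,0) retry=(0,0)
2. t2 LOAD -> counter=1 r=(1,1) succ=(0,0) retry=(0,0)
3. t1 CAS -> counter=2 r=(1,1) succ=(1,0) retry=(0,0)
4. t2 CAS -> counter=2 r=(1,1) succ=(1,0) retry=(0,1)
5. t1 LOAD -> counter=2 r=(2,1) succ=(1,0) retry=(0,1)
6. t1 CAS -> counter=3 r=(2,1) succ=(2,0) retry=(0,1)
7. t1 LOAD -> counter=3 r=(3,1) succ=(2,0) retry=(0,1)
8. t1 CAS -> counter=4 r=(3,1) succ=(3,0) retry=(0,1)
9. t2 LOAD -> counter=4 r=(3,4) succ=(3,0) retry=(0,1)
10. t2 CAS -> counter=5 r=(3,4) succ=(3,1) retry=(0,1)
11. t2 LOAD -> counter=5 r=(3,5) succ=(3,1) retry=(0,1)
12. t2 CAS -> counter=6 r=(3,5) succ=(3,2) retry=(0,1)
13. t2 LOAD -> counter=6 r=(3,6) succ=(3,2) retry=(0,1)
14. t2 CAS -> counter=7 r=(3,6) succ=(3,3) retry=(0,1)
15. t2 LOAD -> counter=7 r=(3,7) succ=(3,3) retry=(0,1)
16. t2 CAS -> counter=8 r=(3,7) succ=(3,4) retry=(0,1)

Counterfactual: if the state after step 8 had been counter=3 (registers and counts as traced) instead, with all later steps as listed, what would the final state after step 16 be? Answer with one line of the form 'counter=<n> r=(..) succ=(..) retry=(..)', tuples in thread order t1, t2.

counter=7 r=(3,6) succ=(3,4) retry=(0,1)

state after step 8 := counter=3 r=(3,1) succ=(3,0) retry=(0,1)
9. t2 LOAD -> counter=3 r=(3,3) succ=(3,0) retry=(0,1)
10. t2 CAS -> counter=4 r=(3,3) succ=(3,1) retry=(0,1)
11. t2 LOAD -> counter=4 r=(3,4) succ=(3,1) retry=(0,1)
12. t2 CAS -> counter=5 r=(3,4) succ=(3,2) retry=(0,1)
13. t2 LOAD -> counter=5 r=(3,5) succ=(3,2) retry=(0,1)
14. t2 CAS -> counter=6 r=(3,5) succ=(3,3) retry=(0,1)
15. t2 LOAD -> counter=6 r=(3,6) succ=(3,3) retry=(0,1)
16. t2 CAS -> counter=7 r=(3,6) succ=(3,4) retry=(0,1)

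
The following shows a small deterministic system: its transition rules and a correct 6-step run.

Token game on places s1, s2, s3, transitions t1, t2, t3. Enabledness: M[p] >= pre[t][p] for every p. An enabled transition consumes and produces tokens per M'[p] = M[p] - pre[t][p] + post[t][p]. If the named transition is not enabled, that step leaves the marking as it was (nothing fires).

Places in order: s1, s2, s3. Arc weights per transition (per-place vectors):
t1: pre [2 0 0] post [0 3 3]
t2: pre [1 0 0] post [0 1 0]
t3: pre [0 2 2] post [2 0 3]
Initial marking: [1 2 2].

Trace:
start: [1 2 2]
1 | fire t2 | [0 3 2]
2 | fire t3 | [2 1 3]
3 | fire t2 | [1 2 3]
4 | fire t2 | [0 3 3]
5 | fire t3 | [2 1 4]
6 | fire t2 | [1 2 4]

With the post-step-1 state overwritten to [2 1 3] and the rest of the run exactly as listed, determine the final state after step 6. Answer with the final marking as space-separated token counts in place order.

1 2 4

state after step 1 := [2 1 3]
2 | fire t3 | [2 1 3]
3 | fire t2 | [1 2 3]
4 | fire t2 | [0 3 3]
5 | fire t3 | [2 1 4]
6 | fire t2 | [1 2 4]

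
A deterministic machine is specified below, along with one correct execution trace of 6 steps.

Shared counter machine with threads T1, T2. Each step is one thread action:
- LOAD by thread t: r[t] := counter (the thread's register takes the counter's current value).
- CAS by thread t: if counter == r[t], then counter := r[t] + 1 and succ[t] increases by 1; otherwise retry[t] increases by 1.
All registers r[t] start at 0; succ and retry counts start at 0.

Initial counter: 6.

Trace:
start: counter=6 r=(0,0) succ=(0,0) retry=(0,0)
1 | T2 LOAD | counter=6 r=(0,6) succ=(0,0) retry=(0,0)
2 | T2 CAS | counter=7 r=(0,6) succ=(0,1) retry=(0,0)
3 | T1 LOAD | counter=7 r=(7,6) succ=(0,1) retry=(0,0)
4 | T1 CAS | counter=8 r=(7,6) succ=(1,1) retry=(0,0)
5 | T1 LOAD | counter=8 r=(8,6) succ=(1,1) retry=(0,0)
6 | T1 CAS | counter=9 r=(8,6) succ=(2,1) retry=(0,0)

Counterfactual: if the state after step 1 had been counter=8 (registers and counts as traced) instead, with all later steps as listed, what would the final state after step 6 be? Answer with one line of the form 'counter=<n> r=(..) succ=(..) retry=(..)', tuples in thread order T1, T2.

state after step 1 := counter=8 r=(0,6) succ=(0,0) retry=(0,0)
2 | T2 CAS | counter=8 r=(0,6) succ=(0,0) retry=(0,1)
3 | T1 LOAD | counter=8 r=(8,6) succ=(0,0) retry=(0,1)
4 | T1 CAS | counter=9 r=(8,6) succ=(1,0) retry=(0,1)
5 | T1 LOAD | counter=9 r=(9,6) succ=(1,0) retry=(0,1)
6 | T1 CAS | counter=10 r=(9,6) succ=(2,0) retry=(0,1)

counter=10 r=(9,6) succ=(2,0) retry=(0,1)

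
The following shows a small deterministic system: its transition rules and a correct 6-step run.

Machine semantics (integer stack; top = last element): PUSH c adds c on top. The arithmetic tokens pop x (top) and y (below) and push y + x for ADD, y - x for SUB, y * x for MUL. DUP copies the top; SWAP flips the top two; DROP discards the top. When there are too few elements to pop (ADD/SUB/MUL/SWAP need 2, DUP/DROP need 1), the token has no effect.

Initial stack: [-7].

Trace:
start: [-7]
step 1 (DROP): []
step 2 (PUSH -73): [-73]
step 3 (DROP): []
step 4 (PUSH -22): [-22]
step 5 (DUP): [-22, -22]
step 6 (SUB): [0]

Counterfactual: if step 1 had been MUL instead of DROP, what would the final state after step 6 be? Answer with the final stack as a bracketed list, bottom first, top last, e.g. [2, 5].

(re-executing from step 1 with the substitution; state before step 1: [-7])
step 1 (MUL): [-7]
step 2 (PUSH -73): [-7, -73]
step 3 (DROP): [-7]
step 4 (PUSH -22): [-7, -22]
step 5 (DUP): [-7, -22, -22]
step 6 (SUB): [-7, 0]

[-7, 0]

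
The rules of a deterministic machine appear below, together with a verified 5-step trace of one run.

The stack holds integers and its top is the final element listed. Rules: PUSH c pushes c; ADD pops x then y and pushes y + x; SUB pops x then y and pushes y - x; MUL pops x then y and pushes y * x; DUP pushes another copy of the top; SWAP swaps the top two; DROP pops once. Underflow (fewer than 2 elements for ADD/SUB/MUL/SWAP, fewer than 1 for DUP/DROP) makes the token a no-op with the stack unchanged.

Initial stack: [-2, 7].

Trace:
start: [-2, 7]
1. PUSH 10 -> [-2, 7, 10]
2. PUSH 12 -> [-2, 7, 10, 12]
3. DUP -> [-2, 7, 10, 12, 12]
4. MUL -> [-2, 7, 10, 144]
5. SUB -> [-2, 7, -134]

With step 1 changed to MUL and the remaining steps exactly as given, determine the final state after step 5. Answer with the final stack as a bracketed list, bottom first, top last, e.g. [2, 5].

[-158]

(re-executing from step 1 with the substitution; state before step 1: [-2, 7])
1. MUL -> [-14]
2. PUSH 12 -> [-14, 12]
3. DUP -> [-14, 12, 12]
4. MUL -> [-14, 144]
5. SUB -> [-158]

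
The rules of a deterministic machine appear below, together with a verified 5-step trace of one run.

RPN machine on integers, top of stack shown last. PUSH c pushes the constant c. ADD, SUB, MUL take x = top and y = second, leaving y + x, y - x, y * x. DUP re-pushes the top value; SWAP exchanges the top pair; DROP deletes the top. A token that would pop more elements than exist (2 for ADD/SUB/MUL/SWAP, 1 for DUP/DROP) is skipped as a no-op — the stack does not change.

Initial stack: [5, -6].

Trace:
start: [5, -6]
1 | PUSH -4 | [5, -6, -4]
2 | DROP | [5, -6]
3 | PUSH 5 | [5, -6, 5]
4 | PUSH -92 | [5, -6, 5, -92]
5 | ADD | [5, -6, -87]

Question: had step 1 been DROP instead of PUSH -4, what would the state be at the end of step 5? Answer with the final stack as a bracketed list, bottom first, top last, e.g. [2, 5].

[-87]

(re-executing from step 1 with the substitution; state before step 1: [5, -6])
1 | DROP | [5]
2 | DROP | []
3 | PUSH 5 | [5]
4 | PUSH -92 | [5, -92]
5 | ADD | [-87]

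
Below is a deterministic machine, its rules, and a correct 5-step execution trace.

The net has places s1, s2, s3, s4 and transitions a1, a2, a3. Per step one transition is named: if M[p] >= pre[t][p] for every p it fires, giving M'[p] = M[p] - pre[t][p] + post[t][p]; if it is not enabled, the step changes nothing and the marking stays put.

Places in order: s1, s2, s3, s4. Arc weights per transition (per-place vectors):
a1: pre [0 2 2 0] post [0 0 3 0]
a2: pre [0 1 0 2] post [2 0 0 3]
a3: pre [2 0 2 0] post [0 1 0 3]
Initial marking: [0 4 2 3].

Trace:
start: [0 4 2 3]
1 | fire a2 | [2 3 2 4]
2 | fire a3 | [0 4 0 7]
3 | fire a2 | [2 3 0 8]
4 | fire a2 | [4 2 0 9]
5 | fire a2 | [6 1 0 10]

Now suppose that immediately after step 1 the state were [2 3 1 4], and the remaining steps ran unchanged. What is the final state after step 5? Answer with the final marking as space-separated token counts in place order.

state after step 1 := [2 3 1 4]
2 | fire a3 | [2 3 1 4]
3 | fire a2 | [4 2 1 5]
4 | fire a2 | [6 1 1 6]
5 | fire a2 | [8 0 1 7]

8 0 1 7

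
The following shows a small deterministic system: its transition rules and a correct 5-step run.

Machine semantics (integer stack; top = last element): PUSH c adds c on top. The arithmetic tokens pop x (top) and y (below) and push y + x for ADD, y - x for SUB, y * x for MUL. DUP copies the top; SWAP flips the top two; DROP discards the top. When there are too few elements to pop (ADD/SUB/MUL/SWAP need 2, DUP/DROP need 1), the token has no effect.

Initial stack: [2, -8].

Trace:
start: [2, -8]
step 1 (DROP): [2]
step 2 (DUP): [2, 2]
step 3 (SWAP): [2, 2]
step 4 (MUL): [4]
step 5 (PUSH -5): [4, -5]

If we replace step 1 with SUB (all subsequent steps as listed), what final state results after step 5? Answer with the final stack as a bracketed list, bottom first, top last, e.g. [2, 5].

[100, -5]

(re-executing from step 1 with the substitution; state before step 1: [2, -8])
step 1 (SUB): [10]
step 2 (DUP): [10, 10]
step 3 (SWAP): [10, 10]
step 4 (MUL): [100]
step 5 (PUSH -5): [100, -5]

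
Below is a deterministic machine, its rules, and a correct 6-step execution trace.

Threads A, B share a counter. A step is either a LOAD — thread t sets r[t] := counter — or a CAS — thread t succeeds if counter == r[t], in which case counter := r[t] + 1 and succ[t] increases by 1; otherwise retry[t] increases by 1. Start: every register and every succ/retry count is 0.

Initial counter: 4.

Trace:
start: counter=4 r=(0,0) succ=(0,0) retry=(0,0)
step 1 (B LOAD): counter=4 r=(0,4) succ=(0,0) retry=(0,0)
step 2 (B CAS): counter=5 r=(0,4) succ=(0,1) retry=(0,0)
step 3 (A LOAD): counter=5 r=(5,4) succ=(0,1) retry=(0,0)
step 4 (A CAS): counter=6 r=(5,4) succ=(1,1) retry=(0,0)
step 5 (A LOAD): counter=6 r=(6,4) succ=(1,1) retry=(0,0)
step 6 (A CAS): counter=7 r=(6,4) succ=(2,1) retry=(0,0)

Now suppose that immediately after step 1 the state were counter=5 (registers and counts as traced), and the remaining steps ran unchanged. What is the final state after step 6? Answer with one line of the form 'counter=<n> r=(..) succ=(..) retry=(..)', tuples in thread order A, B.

counter=7 r=(6,4) succ=(2,0) retry=(0,1)

state after step 1 := counter=5 r=(0,4) succ=(0,0) retry=(0,0)
step 2 (B CAS): counter=5 r=(0,4) succ=(0,0) retry=(0,1)
step 3 (A LOAD): counter=5 r=(5,4) succ=(0,0) retry=(0,1)
step 4 (A CAS): counter=6 r=(5,4) succ=(1,0) retry=(0,1)
step 5 (A LOAD): counter=6 r=(6,4) succ=(1,0) retry=(0,1)
step 6 (A CAS): counter=7 r=(6,4) succ=(2,0) retry=(0,1)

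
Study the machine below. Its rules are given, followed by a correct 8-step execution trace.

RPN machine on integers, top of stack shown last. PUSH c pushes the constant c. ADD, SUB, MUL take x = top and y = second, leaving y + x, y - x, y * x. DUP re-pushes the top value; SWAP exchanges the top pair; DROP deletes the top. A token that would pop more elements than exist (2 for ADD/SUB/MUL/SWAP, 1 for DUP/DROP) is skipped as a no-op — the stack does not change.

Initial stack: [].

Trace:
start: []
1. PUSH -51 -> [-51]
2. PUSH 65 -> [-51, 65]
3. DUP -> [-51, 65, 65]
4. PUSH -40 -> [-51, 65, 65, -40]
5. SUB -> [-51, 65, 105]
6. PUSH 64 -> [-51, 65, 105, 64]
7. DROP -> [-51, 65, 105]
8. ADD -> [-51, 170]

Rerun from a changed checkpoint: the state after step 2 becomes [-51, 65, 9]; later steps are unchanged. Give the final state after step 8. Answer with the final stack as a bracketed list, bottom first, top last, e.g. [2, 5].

[-51, 65, 58]

state after step 2 := [-51, 65, 9]
3. DUP -> [-51, 65, 9, 9]
4. PUSH -40 -> [-51, 65, 9, 9, -40]
5. SUB -> [-51, 65, 9, 49]
6. PUSH 64 -> [-51, 65, 9, 49, 64]
7. DROP -> [-51, 65, 9, 49]
8. ADD -> [-51, 65, 58]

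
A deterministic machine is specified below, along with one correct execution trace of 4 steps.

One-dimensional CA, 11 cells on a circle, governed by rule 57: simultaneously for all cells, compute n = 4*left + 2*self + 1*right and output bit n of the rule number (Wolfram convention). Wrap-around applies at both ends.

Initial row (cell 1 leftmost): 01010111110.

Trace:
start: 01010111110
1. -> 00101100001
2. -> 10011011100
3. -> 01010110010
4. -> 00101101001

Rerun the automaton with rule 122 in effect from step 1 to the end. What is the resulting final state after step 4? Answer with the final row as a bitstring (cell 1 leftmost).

00011110000

(re-executing steps 1..4 under rule 122; state before step 1: 01010111110)
1. -> 10101100011
2. -> 11011110110
3. -> 11110011111
4. -> 00011110000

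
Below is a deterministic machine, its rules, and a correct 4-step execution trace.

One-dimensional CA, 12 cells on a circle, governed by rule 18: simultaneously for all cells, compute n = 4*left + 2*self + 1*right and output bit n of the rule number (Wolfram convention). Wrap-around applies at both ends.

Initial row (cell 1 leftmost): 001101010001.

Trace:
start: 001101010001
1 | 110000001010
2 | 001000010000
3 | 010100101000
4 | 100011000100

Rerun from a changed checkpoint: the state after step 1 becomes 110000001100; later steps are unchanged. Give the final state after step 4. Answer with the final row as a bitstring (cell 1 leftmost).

000011000011

state after step 1 := 110000001100
2 | 001000010011
3 | 110100101100
4 | 000011000011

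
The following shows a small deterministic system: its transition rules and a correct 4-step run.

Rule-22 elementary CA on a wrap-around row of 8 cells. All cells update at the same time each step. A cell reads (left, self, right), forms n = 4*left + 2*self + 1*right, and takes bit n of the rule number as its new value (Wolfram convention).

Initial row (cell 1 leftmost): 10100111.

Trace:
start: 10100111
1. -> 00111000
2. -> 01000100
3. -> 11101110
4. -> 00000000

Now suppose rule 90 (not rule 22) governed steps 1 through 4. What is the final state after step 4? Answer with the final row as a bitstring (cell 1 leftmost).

00000000

(re-executing steps 1..4 under rule 90; state before step 1: 10100111)
1. -> 10011100
2. -> 01110111
3. -> 01010101
4. -> 00000000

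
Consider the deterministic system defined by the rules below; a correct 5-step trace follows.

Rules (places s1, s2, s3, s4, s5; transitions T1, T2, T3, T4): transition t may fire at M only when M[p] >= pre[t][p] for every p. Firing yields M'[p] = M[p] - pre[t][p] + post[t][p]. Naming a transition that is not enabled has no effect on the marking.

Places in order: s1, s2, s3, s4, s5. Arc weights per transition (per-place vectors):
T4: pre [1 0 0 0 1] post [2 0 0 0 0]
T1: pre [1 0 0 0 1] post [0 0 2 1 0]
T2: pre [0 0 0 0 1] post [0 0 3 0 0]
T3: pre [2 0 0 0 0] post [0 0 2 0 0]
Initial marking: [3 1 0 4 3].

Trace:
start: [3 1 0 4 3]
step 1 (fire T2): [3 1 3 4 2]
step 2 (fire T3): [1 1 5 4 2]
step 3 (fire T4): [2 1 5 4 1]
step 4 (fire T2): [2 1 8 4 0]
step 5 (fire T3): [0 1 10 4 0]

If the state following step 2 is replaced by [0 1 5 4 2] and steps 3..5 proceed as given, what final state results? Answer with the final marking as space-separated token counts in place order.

state after step 2 := [0 1 5 4 2]
step 3 (fire T4): [0 1 5 4 2]
step 4 (fire T2): [0 1 8 4 1]
step 5 (fire T3): [0 1 8 4 1]

0 1 8 4 1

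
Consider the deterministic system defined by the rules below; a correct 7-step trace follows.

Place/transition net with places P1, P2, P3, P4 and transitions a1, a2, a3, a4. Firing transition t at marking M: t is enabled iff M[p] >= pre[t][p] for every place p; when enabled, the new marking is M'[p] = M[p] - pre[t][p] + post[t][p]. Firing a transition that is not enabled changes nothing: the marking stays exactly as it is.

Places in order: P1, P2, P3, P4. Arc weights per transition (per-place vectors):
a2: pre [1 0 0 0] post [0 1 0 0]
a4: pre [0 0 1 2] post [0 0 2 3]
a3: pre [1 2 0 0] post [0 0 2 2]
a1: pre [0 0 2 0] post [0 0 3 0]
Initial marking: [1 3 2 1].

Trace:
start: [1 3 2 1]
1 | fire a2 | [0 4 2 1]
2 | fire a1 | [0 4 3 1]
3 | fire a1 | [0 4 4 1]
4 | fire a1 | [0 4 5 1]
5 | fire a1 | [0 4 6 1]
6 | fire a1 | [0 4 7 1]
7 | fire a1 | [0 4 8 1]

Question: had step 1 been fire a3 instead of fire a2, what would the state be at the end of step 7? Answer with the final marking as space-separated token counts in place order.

(re-executing from step 1 with the substitution; state before step 1: [1 3 2 1])
1 | fire a3 | [0 1 4 3]
2 | fire a1 | [0 1 5 3]
3 | fire a1 | [0 1 6 3]
4 | fire a1 | [0 1 7 3]
5 | fire a1 | [0 1 8 3]
6 | fire a1 | [0 1 9 3]
7 | fire a1 | [0 1 10 3]

0 1 10 3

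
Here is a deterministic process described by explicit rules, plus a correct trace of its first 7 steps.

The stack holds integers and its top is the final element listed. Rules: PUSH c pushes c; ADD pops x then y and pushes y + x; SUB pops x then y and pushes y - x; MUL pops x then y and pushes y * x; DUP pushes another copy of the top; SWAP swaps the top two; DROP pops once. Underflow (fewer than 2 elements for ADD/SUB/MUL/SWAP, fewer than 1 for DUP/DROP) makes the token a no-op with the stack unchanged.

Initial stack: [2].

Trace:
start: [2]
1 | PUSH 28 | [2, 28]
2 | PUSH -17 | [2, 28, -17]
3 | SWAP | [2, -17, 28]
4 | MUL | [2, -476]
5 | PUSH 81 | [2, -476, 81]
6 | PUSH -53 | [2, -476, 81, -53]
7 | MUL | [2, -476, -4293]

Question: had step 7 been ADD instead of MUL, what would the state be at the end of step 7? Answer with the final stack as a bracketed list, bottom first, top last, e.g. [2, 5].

(re-executing from step 7 with the substitution; state before step 7: [2, -476, 81, -53])
7 | ADD | [2, -476, 28]

[2, -476, 28]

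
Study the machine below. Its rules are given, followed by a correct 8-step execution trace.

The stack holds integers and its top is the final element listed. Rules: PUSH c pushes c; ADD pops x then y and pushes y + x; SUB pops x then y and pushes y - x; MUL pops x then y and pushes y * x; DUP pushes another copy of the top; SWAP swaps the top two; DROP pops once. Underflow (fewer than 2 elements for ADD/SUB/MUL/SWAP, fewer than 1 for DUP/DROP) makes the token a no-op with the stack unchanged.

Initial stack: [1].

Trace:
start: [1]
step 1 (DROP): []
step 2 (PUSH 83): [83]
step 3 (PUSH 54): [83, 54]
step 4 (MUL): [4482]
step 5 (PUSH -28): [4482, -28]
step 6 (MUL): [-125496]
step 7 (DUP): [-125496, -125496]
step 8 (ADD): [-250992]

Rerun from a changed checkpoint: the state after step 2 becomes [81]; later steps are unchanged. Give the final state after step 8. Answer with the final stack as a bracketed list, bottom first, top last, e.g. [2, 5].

[-244944]

state after step 2 := [81]
step 3 (PUSH 54): [81, 54]
step 4 (MUL): [4374]
step 5 (PUSH -28): [4374, -28]
step 6 (MUL): [-122472]
step 7 (DUP): [-122472, -122472]
step 8 (ADD): [-244944]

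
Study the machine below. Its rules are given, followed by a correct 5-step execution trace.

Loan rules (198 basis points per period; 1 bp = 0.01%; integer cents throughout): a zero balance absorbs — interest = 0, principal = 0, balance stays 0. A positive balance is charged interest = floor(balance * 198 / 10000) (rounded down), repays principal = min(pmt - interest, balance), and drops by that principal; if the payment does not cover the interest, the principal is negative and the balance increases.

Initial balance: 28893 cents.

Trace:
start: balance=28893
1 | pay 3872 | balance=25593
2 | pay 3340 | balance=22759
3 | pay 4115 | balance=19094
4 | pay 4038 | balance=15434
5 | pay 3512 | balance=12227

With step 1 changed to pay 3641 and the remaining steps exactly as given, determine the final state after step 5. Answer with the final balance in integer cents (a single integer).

12477

(re-executing from step 1 with the substitution; state before step 1: balance=28893)
1 | pay 3641 | balance=25824
2 | pay 3340 | balance=22995
3 | pay 4115 | balance=19335
4 | pay 4038 | balance=15679
5 | pay 3512 | balance=12477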